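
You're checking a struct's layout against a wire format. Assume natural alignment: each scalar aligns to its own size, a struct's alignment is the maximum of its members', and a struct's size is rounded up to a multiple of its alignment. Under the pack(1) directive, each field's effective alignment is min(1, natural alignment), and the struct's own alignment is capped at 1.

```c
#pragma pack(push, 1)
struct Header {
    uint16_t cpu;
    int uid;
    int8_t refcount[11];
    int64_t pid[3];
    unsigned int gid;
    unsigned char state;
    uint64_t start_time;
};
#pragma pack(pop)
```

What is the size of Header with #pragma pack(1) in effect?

54

0..2  cpu  (2B, 1-aligned)
2..6  uid  (4B, 1-aligned)
6..17  refcount  (11B, 1-aligned)
17..41  pid  (24B, 1-aligned)
41..45  gid  (4B, 1-aligned)
45..46  state  (1B, 1-aligned)
46..54  start_time  (8B, 1-aligned)
sizeof = 54, alignof = 1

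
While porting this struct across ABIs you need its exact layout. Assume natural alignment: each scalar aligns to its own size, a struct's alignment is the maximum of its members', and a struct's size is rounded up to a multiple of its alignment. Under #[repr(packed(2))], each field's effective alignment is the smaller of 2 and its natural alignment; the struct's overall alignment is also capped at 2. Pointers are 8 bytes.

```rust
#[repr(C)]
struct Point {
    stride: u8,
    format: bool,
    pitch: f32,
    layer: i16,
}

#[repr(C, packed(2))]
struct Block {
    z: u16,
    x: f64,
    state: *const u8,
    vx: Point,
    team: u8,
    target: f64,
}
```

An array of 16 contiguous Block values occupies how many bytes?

640

Point: @0: stride [1B, align 1] → 1; @1: format [1B, align 1] → 2; +2 pad (align 4); @4: pitch [4B, align 4] → 8; @8: layer [2B, align 2] → 10; +2 tail pad (align 4); size 12, align 4
@0: z [2B, align 2] → 2
@2: x [8B, align 2] → 10
@10: state [8B, align 2] → 18
@18: vx [12B, align 2] → 30
@30: team [1B, align 1] → 31
+1 pad (align 2)
@32: target [8B, align 2] → 40
size 40, align 2
array of 16: 16 × 40 = 640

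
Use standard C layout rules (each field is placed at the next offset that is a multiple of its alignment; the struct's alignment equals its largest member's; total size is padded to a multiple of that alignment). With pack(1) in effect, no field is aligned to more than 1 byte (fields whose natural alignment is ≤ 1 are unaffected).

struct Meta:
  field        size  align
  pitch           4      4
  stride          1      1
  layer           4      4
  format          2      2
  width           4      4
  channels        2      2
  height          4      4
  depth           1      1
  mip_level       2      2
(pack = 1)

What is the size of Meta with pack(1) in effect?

@0: pitch [4B, align 1] → 4
@4: stride [1B, align 1] → 5
@5: layer [4B, align 1] → 9
@9: format [2B, align 1] → 11
@11: width [4B, align 1] → 15
@15: channels [2B, align 1] → 17
@17: height [4B, align 1] → 21
@21: depth [1B, align 1] → 22
@22: mip_level [2B, align 1] → 24
size 24, align 1

24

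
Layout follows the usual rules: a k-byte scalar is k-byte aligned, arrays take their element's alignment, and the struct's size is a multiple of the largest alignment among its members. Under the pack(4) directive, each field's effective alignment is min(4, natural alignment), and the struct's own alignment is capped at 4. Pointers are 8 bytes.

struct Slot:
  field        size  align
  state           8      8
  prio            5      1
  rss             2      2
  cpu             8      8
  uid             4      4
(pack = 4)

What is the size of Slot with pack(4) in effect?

28

@0: state [8B, align 4] → 8
@8: prio [5B, align 1] → 13
+1 pad (align 2)
@14: rss [2B, align 2] → 16
@16: cpu [8B, align 4] → 24
@24: uid [4B, align 4] → 28
size 28, align 4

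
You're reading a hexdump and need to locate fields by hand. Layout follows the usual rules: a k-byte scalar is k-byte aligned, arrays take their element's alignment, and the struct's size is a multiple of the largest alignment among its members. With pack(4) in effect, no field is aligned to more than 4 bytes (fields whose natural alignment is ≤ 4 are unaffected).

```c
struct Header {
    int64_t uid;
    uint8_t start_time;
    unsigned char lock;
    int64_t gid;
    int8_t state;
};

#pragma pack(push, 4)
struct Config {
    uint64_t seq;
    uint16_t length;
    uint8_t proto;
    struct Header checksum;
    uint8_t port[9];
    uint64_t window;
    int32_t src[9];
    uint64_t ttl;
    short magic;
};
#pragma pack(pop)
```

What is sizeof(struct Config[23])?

Header: 0..8  uid  (8B, 8-aligned); 8..9  start_time  (1B, 1-aligned); 9..10  lock  (1B, 1-aligned); 10..16  -- padding (6B); 16..24  gid  (8B, 8-aligned); 24..25  state  (1B, 1-aligned); 25..32  -- tail padding (7B); sizeof = 32, alignof = 8
0..8  seq  (8B, 4-aligned)
8..10  length  (2B, 2-aligned)
10..11  proto  (1B, 1-aligned)
11..12  -- padding (1B)
12..44  checksum  (32B, 4-aligned)
44..53  port  (9B, 1-aligned)
53..56  -- padding (3B)
56..64  window  (8B, 4-aligned)
64..100  src  (36B, 4-aligned)
100..108  ttl  (8B, 4-aligned)
108..110  magic  (2B, 2-aligned)
110..112  -- tail padding (2B)
sizeof = 112, alignof = 4
array of 23: 23 × 112 = 2576

2576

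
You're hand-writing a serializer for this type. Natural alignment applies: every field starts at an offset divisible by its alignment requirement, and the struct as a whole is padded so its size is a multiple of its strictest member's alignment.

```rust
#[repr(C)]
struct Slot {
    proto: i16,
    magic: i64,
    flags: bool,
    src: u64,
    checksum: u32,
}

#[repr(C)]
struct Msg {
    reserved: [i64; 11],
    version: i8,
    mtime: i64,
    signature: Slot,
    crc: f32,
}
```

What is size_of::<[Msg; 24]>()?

Slot: 0..2  proto  (2B, 2-aligned); 2..8  -- padding (6B); 8..16  magic  (8B, 8-aligned); 16..17  flags  (1B, 1-aligned); 17..24  -- padding (7B); 24..32  src  (8B, 8-aligned); 32..36  checksum  (4B, 4-aligned); 36..40  -- tail padding (4B); sizeof = 40, alignof = 8
0..88  reserved  (88B, 8-aligned)
88..89  version  (1B, 1-aligned)
89..96  -- padding (7B)
96..104  mtime  (8B, 8-aligned)
104..144  signature  (40B, 8-aligned)
144..148  crc  (4B, 4-aligned)
148..152  -- tail padding (4B)
sizeof = 152, alignof = 8
array of 24: 24 × 152 = 3648

3648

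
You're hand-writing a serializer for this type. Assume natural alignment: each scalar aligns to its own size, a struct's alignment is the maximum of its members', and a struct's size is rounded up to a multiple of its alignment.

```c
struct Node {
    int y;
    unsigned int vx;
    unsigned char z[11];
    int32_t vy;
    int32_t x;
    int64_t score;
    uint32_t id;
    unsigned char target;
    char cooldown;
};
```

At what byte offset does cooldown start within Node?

45

0..4  y  (4B, 4-aligned)
4..8  vx  (4B, 4-aligned)
8..19  z  (11B, 1-aligned)
19..20  -- padding (1B)
20..24  vy  (4B, 4-aligned)
24..28  x  (4B, 4-aligned)
28..32  -- padding (4B)
32..40  score  (8B, 8-aligned)
40..44  id  (4B, 4-aligned)
44..45  target  (1B, 1-aligned)
45..46  cooldown  (1B, 1-aligned)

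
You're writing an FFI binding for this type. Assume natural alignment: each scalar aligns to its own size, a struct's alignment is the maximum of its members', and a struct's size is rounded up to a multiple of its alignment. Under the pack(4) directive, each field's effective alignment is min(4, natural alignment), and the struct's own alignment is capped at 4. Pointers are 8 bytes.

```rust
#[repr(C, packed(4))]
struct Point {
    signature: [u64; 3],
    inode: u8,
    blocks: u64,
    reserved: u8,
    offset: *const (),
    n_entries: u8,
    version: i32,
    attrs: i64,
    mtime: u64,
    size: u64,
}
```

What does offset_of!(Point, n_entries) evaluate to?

48

0..24  signature  (24B, 4-aligned)
24..25  inode  (1B, 1-aligned)
25..28  -- padding (3B)
28..36  blocks  (8B, 4-aligned)
36..37  reserved  (1B, 1-aligned)
37..40  -- padding (3B)
40..48  offset  (8B, 4-aligned)
48..49  n_entries  (1B, 1-aligned)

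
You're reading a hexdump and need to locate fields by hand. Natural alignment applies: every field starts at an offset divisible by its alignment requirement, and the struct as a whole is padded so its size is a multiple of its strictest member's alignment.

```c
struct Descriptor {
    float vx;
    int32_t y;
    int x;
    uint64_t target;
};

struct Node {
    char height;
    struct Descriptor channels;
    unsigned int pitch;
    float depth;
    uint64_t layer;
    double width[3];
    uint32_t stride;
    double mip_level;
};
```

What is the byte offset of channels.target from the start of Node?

Descriptor: vx at 0 (size 4, align 4) → ends 4; y at 4 (size 4, align 4) → ends 8; x at 8 (size 4, align 4) → ends 12; pad 4 to align 8 for target; target at 16 (size 8, align 8) → ends 24; total 24 bytes, alignment 8
height at 0 (size 1, align 1) → ends 1
pad 7 to align 8 for channels
channels at 8 (size 24, align 8) → ends 32
within Descriptor: target at 16
8 + 16 = 24

24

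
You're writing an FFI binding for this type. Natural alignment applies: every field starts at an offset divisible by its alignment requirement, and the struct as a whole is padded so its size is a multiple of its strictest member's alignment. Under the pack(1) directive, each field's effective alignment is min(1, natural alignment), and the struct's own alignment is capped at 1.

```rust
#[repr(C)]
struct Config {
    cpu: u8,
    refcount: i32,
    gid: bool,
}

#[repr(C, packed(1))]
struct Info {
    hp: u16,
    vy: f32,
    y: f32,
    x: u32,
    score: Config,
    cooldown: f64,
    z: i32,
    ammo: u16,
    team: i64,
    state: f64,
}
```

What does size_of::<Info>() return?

Config: cpu at 0 (size 1, align 1) → ends 1; pad 3 to align 4 for refcount; refcount at 4 (size 4, align 4) → ends 8; gid at 8 (size 1, align 1) → ends 9; tail pad 3 to reach multiple of 4; total 12 bytes, alignment 4
hp at 0 (size 2, align 1) → ends 2
vy at 2 (size 4, align 1) → ends 6
y at 6 (size 4, align 1) → ends 10
x at 10 (size 4, align 1) → ends 14
score at 14 (size 12, align 1) → ends 26
cooldown at 26 (size 8, align 1) → ends 34
z at 34 (size 4, align 1) → ends 38
ammo at 38 (size 2, align 1) → ends 40
team at 40 (size 8, align 1) → ends 48
state at 48 (size 8, align 1) → ends 56
total 56 bytes, alignment 1

56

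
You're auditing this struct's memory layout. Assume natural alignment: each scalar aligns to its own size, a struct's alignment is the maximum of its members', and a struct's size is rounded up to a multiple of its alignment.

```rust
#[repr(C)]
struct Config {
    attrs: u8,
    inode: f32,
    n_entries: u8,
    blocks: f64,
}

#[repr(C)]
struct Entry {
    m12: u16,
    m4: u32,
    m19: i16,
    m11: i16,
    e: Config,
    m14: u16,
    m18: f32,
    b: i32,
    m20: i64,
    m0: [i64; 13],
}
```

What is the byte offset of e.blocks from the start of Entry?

Config: @0: attrs [1B, align 1] → 1; +3 pad (align 4); @4: inode [4B, align 4] → 8; @8: n_entries [1B, align 1] → 9; +7 pad (align 8); @16: blocks [8B, align 8] → 24; size 24, align 8
@0: m12 [2B, align 2] → 2
+2 pad (align 4)
@4: m4 [4B, align 4] → 8
@8: m19 [2B, align 2] → 10
@10: m11 [2B, align 2] → 12
+4 pad (align 8)
@16: e [24B, align 8] → 40
within Config: blocks at 16
16 + 16 = 32

32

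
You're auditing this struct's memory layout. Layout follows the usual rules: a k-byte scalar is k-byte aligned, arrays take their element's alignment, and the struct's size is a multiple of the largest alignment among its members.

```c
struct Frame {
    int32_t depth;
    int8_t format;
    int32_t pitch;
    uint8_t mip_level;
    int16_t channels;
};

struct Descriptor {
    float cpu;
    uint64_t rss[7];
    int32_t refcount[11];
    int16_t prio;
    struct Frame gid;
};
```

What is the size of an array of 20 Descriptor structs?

Frame: 0..4  depth  (4B, 4-aligned); 4..5  format  (1B, 1-aligned); 5..8  -- padding (3B); 8..12  pitch  (4B, 4-aligned); 12..13  mip_level  (1B, 1-aligned); 13..14  -- padding (1B); 14..16  channels  (2B, 2-aligned); sizeof = 16, alignof = 4
0..4  cpu  (4B, 4-aligned)
4..8  -- padding (4B)
8..64  rss  (56B, 8-aligned)
64..108  refcount  (44B, 4-aligned)
108..110  prio  (2B, 2-aligned)
110..112  -- padding (2B)
112..128  gid  (16B, 4-aligned)
sizeof = 128, alignof = 8
array of 20: 20 × 128 = 2560

2560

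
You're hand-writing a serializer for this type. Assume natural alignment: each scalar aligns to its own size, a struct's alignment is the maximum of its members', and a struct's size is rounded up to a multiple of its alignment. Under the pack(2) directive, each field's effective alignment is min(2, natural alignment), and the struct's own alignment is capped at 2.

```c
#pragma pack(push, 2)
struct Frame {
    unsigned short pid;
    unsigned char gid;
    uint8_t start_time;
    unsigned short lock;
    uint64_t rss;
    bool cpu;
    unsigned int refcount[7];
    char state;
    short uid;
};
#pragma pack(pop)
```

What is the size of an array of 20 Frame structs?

pid at 0 (size 2, align 2) → ends 2
gid at 2 (size 1, align 1) → ends 3
start_time at 3 (size 1, align 1) → ends 4
lock at 4 (size 2, align 2) → ends 6
rss at 6 (size 8, align 2) → ends 14
cpu at 14 (size 1, align 1) → ends 15
pad 1 to align 2 for refcount
refcount at 16 (size 28, align 2) → ends 44
state at 44 (size 1, align 1) → ends 45
pad 1 to align 2 for uid
uid at 46 (size 2, align 2) → ends 48
total 48 bytes, alignment 2
array of 20: 20 × 48 = 960

960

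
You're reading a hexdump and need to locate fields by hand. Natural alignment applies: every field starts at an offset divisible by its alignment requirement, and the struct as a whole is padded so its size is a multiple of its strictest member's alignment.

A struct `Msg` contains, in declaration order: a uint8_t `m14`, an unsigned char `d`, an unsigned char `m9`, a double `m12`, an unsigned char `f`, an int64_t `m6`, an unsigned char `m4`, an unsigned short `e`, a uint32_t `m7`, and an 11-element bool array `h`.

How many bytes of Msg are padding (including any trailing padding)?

m14 at 0 (size 1, align 1) → ends 1
d at 1 (size 1, align 1) → ends 2
m9 at 2 (size 1, align 1) → ends 3
pad 5 to align 8 for m12
m12 at 8 (size 8, align 8) → ends 16
f at 16 (size 1, align 1) → ends 17
pad 7 to align 8 for m6
m6 at 24 (size 8, align 8) → ends 32
m4 at 32 (size 1, align 1) → ends 33
pad 1 to align 2 for e
e at 34 (size 2, align 2) → ends 36
m7 at 36 (size 4, align 4) → ends 40
h at 40 (size 11, align 1) → ends 51
tail pad 5 to reach multiple of 8
total 56 bytes, alignment 8
data bytes 38, size 56 → padding 18

18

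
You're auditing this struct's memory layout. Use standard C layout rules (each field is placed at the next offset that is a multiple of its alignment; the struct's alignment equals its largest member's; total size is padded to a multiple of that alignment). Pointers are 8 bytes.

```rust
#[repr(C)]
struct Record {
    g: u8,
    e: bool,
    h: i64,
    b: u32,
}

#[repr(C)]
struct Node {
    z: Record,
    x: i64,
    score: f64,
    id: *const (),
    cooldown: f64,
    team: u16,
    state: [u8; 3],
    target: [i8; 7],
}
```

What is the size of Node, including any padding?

Record: 0..1  g  (1B, 1-aligned); 1..2  e  (1B, 1-aligned); 2..8  -- padding (6B); 8..16  h  (8B, 8-aligned); 16..20  b  (4B, 4-aligned); 20..24  -- tail padding (4B); sizeof = 24, alignof = 8
0..24  z  (24B, 8-aligned)
24..32  x  (8B, 8-aligned)
32..40  score  (8B, 8-aligned)
40..48  id  (8B, 8-aligned)
48..56  cooldown  (8B, 8-aligned)
56..58  team  (2B, 2-aligned)
58..61  state  (3B, 1-aligned)
61..68  target  (7B, 1-aligned)
68..72  -- tail padding (4B)
sizeof = 72, alignof = 8

72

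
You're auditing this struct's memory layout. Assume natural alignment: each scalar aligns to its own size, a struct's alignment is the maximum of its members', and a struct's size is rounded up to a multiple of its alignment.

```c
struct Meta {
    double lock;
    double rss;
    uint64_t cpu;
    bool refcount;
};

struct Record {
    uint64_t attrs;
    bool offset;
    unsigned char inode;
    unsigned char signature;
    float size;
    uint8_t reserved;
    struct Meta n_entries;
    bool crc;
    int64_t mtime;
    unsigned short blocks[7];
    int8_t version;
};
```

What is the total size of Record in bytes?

88

Meta: 0..8  lock  (8B, 8-aligned); 8..16  rss  (8B, 8-aligned); 16..24  cpu  (8B, 8-aligned); 24..25  refcount  (1B, 1-aligned); 25..32  -- tail padding (7B); sizeof = 32, alignof = 8
0..8  attrs  (8B, 8-aligned)
8..9  offset  (1B, 1-aligned)
9..10  inode  (1B, 1-aligned)
10..11  signature  (1B, 1-aligned)
11..12  -- padding (1B)
12..16  size  (4B, 4-aligned)
16..17  reserved  (1B, 1-aligned)
17..24  -- padding (7B)
24..56  n_entries  (32B, 8-aligned)
56..57  crc  (1B, 1-aligned)
57..64  -- padding (7B)
64..72  mtime  (8B, 8-aligned)
72..86  blocks  (14B, 2-aligned)
86..87  version  (1B, 1-aligned)
87..88  -- tail padding (1B)
sizeof = 88, alignof = 8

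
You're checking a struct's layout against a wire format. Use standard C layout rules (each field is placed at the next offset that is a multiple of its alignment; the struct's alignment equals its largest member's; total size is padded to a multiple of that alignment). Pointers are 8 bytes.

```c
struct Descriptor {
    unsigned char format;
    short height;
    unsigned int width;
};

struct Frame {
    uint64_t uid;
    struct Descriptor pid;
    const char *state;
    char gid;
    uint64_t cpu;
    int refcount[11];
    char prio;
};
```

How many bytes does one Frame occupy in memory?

Descriptor: 0..1  format  (1B, 1-aligned); 1..2  -- padding (1B); 2..4  height  (2B, 2-aligned); 4..8  width  (4B, 4-aligned); sizeof = 8, alignof = 4
0..8  uid  (8B, 8-aligned)
8..16  pid  (8B, 4-aligned)
16..24  state  (8B, 8-aligned)
24..25  gid  (1B, 1-aligned)
25..32  -- padding (7B)
32..40  cpu  (8B, 8-aligned)
40..84  refcount  (44B, 4-aligned)
84..85  prio  (1B, 1-aligned)
85..88  -- tail padding (3B)
sizeof = 88, alignof = 8

88 bytes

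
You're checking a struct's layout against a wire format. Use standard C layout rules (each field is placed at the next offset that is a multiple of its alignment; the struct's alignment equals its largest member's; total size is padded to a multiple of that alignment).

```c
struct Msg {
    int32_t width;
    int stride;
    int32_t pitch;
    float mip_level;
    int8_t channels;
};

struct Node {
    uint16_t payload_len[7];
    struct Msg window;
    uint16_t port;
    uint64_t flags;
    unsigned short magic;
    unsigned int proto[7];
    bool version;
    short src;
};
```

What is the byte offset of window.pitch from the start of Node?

Msg: 0..4  width  (4B, 4-aligned); 4..8  stride  (4B, 4-aligned); 8..12  pitch  (4B, 4-aligned); 12..16  mip_level  (4B, 4-aligned); 16..17  channels  (1B, 1-aligned); 17..20  -- tail padding (3B); sizeof = 20, alignof = 4
0..14  payload_len  (14B, 2-aligned)
14..16  -- padding (2B)
16..36  window  (20B, 4-aligned)
within Msg: pitch at 8
16 + 8 = 24

24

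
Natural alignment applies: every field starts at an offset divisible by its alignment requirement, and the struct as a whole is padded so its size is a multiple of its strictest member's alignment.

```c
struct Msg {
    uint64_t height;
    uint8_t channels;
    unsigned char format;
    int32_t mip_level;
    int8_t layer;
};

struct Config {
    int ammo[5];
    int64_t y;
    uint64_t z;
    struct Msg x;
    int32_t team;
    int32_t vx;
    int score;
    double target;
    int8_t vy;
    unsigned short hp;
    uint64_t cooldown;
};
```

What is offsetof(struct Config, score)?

72

Msg: height at 0 (size 8, align 8) → ends 8; channels at 8 (size 1, align 1) → ends 9; format at 9 (size 1, align 1) → ends 10; pad 2 to align 4 for mip_level; mip_level at 12 (size 4, align 4) → ends 16; layer at 16 (size 1, align 1) → ends 17; tail pad 7 to reach multiple of 8; total 24 bytes, alignment 8
ammo at 0 (size 20, align 4) → ends 20
pad 4 to align 8 for y
y at 24 (size 8, align 8) → ends 32
z at 32 (size 8, align 8) → ends 40
x at 40 (size 24, align 8) → ends 64
team at 64 (size 4, align 4) → ends 68
vx at 68 (size 4, align 4) → ends 72
score at 72 (size 4, align 4) → ends 76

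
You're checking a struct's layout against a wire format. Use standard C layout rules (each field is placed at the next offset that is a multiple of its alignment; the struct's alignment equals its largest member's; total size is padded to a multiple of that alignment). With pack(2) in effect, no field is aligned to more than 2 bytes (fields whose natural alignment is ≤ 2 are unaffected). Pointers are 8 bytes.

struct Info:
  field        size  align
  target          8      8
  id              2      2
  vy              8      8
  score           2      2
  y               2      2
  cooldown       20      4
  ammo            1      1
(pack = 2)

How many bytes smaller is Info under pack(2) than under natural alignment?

12

natural layout:
  target at 0 (size 8, align 8) → ends 8
  id at 8 (size 2, align 2) → ends 10
  pad 6 to align 8 for vy
  vy at 16 (size 8, align 8) → ends 24
  score at 24 (size 2, align 2) → ends 26
  y at 26 (size 2, align 2) → ends 28
  cooldown at 28 (size 20, align 4) → ends 48
  ammo at 48 (size 1, align 1) → ends 49
  tail pad 7 to reach multiple of 8
  total 56 bytes, alignment 8
packed(2) layout:
  target at 0 (size 8, align 2) → ends 8
  id at 8 (size 2, align 2) → ends 10
  vy at 10 (size 8, align 2) → ends 18
  score at 18 (size 2, align 2) → ends 20
  y at 20 (size 2, align 2) → ends 22
  cooldown at 22 (size 20, align 2) → ends 42
  ammo at 42 (size 1, align 1) → ends 43
  tail pad 1 to reach multiple of 2
  total 44 bytes, alignment 2
56 − 44 = 12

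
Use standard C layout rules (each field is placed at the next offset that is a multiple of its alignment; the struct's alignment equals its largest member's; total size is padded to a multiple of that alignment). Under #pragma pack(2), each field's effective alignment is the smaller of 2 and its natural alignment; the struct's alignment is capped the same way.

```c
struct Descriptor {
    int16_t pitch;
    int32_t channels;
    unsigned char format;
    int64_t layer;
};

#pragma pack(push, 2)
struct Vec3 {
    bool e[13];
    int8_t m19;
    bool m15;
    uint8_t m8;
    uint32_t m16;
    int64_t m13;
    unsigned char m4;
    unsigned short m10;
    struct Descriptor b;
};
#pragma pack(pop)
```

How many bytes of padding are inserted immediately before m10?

1

Descriptor: pitch at 0 (size 2, align 2) → ends 2; pad 2 to align 4 for channels; channels at 4 (size 4, align 4) → ends 8; format at 8 (size 1, align 1) → ends 9; pad 7 to align 8 for layer; layer at 16 (size 8, align 8) → ends 24; total 24 bytes, alignment 8
e at 0 (size 13, align 1) → ends 13
m19 at 13 (size 1, align 1) → ends 14
m15 at 14 (size 1, align 1) → ends 15
m8 at 15 (size 1, align 1) → ends 16
m16 at 16 (size 4, align 2) → ends 20
m13 at 20 (size 8, align 2) → ends 28
m4 at 28 (size 1, align 1) → ends 29
pad 1 to align 2 for m10
m10 at 30 (size 2, align 2) → ends 32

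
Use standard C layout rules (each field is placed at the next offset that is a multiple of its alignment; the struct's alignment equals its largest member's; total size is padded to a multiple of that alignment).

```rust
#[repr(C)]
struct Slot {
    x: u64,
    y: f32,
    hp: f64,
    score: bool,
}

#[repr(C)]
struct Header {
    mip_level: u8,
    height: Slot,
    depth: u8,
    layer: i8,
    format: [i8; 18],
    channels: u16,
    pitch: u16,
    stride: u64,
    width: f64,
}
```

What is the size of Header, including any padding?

80 bytes

Slot: x at 0 (size 8, align 8) → ends 8; y at 8 (size 4, align 4) → ends 12; pad 4 to align 8 for hp; hp at 16 (size 8, align 8) → ends 24; score at 24 (size 1, align 1) → ends 25; tail pad 7 to reach multiple of 8; total 32 bytes, alignment 8
mip_level at 0 (size 1, align 1) → ends 1
pad 7 to align 8 for height
height at 8 (size 32, align 8) → ends 40
depth at 40 (size 1, align 1) → ends 41
layer at 41 (size 1, align 1) → ends 42
format at 42 (size 18, align 1) → ends 60
channels at 60 (size 2, align 2) → ends 62
pitch at 62 (size 2, align 2) → ends 64
stride at 64 (size 8, align 8) → ends 72
width at 72 (size 8, align 8) → ends 80
total 80 bytes, alignment 8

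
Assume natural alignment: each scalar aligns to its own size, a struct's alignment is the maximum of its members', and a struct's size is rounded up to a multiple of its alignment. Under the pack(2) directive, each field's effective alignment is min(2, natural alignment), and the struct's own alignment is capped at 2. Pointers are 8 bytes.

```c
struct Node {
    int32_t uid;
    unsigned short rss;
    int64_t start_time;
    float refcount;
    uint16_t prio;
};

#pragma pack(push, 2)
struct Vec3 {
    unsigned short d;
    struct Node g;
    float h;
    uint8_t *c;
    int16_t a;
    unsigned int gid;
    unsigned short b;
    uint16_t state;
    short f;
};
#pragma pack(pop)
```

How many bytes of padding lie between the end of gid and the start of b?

Node: uid at 0 (size 4, align 4) → ends 4; rss at 4 (size 2, align 2) → ends 6; pad 2 to align 8 for start_time; start_time at 8 (size 8, align 8) → ends 16; refcount at 16 (size 4, align 4) → ends 20; prio at 20 (size 2, align 2) → ends 22; tail pad 2 to reach multiple of 8; total 24 bytes, alignment 8
d at 0 (size 2, align 2) → ends 2
g at 2 (size 24, align 2) → ends 26
h at 26 (size 4, align 2) → ends 30
c at 30 (size 8, align 2) → ends 38
a at 38 (size 2, align 2) → ends 40
gid at 40 (size 4, align 2) → ends 44
b at 44 (size 2, align 2) → ends 46

0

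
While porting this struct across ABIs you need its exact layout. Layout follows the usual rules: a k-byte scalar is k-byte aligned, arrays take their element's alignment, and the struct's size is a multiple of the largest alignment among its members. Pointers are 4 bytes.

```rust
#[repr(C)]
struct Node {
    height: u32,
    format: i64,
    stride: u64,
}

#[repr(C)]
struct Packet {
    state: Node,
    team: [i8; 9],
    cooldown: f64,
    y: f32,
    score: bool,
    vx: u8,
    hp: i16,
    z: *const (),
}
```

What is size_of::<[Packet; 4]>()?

256

Node: 0..4  height  (4B, 4-aligned); 4..8  -- padding (4B); 8..16  format  (8B, 8-aligned); 16..24  stride  (8B, 8-aligned); sizeof = 24, alignof = 8
0..24  state  (24B, 8-aligned)
24..33  team  (9B, 1-aligned)
33..40  -- padding (7B)
40..48  cooldown  (8B, 8-aligned)
48..52  y  (4B, 4-aligned)
52..53  score  (1B, 1-aligned)
53..54  vx  (1B, 1-aligned)
54..56  hp  (2B, 2-aligned)
56..60  z  (4B, 4-aligned)
60..64  -- tail padding (4B)
sizeof = 64, alignof = 8
array of 4: 4 × 64 = 256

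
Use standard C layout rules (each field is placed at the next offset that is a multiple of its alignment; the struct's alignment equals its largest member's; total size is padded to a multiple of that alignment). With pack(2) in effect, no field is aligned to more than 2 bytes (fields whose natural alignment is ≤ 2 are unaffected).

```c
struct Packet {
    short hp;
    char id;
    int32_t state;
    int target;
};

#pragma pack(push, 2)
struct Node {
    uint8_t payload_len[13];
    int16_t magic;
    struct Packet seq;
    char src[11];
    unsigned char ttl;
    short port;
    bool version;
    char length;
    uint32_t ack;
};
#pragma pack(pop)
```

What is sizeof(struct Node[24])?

1152

Packet: 0..2  hp  (2B, 2-aligned); 2..3  id  (1B, 1-aligned); 3..4  -- padding (1B); 4..8  state  (4B, 4-aligned); 8..12  target  (4B, 4-aligned); sizeof = 12, alignof = 4
0..13  payload_len  (13B, 1-aligned)
13..14  -- padding (1B)
14..16  magic  (2B, 2-aligned)
16..28  seq  (12B, 2-aligned)
28..39  src  (11B, 1-aligned)
39..40  ttl  (1B, 1-aligned)
40..42  port  (2B, 2-aligned)
42..43  version  (1B, 1-aligned)
43..44  length  (1B, 1-aligned)
44..48  ack  (4B, 2-aligned)
sizeof = 48, alignof = 2
array of 24: 24 × 48 = 1152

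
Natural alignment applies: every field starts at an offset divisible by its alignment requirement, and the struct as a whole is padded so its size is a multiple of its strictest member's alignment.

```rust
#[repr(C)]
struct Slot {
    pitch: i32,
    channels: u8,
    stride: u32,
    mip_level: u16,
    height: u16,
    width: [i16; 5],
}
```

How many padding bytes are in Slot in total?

pitch at 0 (size 4, align 4) → ends 4
channels at 4 (size 1, align 1) → ends 5
pad 3 to align 4 for stride
stride at 8 (size 4, align 4) → ends 12
mip_level at 12 (size 2, align 2) → ends 14
height at 14 (size 2, align 2) → ends 16
width at 16 (size 10, align 2) → ends 26
tail pad 2 to reach multiple of 4
total 28 bytes, alignment 4
data bytes 23, size 28 → padding 5

5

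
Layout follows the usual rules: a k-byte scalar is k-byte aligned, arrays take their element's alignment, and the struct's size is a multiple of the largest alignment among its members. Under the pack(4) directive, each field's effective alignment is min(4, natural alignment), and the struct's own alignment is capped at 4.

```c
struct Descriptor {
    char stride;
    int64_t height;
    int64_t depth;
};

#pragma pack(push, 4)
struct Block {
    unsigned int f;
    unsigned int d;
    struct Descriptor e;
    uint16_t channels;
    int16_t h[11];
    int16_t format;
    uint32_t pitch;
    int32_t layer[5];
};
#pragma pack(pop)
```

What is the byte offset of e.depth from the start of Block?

24

Descriptor: 0..1  stride  (1B, 1-aligned); 1..8  -- padding (7B); 8..16  height  (8B, 8-aligned); 16..24  depth  (8B, 8-aligned); sizeof = 24, alignof = 8
0..4  f  (4B, 4-aligned)
4..8  d  (4B, 4-aligned)
8..32  e  (24B, 4-aligned)
within Descriptor: depth at 16
8 + 16 = 24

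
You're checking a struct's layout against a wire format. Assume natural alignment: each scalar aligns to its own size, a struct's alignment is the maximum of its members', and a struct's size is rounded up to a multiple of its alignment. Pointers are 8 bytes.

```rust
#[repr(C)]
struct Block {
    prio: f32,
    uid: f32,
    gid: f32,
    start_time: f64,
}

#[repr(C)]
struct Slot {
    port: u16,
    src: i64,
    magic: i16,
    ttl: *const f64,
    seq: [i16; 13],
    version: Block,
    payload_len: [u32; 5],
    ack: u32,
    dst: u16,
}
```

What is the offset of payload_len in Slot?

88

Block: 0..4  prio  (4B, 4-aligned); 4..8  uid  (4B, 4-aligned); 8..12  gid  (4B, 4-aligned); 12..16  -- padding (4B); 16..24  start_time  (8B, 8-aligned); sizeof = 24, alignof = 8
0..2  port  (2B, 2-aligned)
2..8  -- padding (6B)
8..16  src  (8B, 8-aligned)
16..18  magic  (2B, 2-aligned)
18..24  -- padding (6B)
24..32  ttl  (8B, 8-aligned)
32..58  seq  (26B, 2-aligned)
58..64  -- padding (6B)
64..88  version  (24B, 8-aligned)
88..108  payload_len  (20B, 4-aligned)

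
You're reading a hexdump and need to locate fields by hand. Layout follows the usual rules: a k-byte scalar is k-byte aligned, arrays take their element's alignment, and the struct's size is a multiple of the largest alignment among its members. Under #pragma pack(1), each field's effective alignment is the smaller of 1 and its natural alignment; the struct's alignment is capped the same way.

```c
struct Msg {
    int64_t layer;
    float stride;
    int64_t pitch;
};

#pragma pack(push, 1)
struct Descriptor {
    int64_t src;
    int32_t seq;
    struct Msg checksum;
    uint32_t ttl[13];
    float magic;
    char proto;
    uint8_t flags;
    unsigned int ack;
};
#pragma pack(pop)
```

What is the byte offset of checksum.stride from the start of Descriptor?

20

Msg: @0: layer [8B, align 8] → 8; @8: stride [4B, align 4] → 12; +4 pad (align 8); @16: pitch [8B, align 8] → 24; size 24, align 8
@0: src [8B, align 1] → 8
@8: seq [4B, align 1] → 12
@12: checksum [24B, align 1] → 36
within Msg: stride at 8
12 + 8 = 20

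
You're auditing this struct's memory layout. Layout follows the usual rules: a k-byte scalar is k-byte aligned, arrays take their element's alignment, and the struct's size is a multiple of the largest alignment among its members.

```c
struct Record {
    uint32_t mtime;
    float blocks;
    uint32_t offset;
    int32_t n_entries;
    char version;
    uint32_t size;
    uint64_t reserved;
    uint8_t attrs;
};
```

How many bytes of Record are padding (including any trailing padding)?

10

mtime at 0 (size 4, align 4) → ends 4
blocks at 4 (size 4, align 4) → ends 8
offset at 8 (size 4, align 4) → ends 12
n_entries at 12 (size 4, align 4) → ends 16
version at 16 (size 1, align 1) → ends 17
pad 3 to align 4 for size
size at 20 (size 4, align 4) → ends 24
reserved at 24 (size 8, align 8) → ends 32
attrs at 32 (size 1, align 1) → ends 33
tail pad 7 to reach multiple of 8
total 40 bytes, alignment 8
data bytes 30, size 40 → padding 10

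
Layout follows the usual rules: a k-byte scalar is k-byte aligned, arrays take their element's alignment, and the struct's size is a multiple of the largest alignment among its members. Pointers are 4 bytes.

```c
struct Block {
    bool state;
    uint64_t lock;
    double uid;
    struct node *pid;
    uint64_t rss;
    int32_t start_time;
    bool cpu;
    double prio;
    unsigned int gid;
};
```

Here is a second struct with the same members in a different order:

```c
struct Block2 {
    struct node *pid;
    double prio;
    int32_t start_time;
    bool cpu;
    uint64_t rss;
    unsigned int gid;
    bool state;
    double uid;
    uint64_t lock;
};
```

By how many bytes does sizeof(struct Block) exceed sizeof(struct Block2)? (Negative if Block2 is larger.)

@0: state [1B, align 1] → 1
+7 pad (align 8)
@8: lock [8B, align 8] → 16
@16: uid [8B, align 8] → 24
@24: pid [4B, align 4] → 28
+4 pad (align 8)
@32: rss [8B, align 8] → 40
@40: start_time [4B, align 4] → 44
@44: cpu [1B, align 1] → 45
+3 pad (align 8)
@48: prio [8B, align 8] → 56
@56: gid [4B, align 4] → 60
+4 tail pad (align 8)
size 64, align 8
— Block2 —
@0: pid [4B, align 4] → 4
+4 pad (align 8)
@8: prio [8B, align 8] → 16
@16: start_time [4B, align 4] → 20
@20: cpu [1B, align 1] → 21
+3 pad (align 8)
@24: rss [8B, align 8] → 32
@32: gid [4B, align 4] → 36
@36: state [1B, align 1] → 37
+3 pad (align 8)
@40: uid [8B, align 8] → 48
@48: lock [8B, align 8] → 56
size 56, align 8
64 − 56 = 8

8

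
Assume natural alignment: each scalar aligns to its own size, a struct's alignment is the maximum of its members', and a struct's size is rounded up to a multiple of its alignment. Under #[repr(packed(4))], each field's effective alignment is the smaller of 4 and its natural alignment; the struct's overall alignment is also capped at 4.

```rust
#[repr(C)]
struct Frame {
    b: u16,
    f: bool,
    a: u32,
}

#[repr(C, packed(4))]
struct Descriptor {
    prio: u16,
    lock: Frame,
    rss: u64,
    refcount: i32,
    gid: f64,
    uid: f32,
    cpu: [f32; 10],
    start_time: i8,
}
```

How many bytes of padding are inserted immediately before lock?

Frame: 0..2  b  (2B, 2-aligned); 2..3  f  (1B, 1-aligned); 3..4  -- padding (1B); 4..8  a  (4B, 4-aligned); sizeof = 8, alignof = 4
0..2  prio  (2B, 2-aligned)
2..4  -- padding (2B)
4..12  lock  (8B, 4-aligned)

2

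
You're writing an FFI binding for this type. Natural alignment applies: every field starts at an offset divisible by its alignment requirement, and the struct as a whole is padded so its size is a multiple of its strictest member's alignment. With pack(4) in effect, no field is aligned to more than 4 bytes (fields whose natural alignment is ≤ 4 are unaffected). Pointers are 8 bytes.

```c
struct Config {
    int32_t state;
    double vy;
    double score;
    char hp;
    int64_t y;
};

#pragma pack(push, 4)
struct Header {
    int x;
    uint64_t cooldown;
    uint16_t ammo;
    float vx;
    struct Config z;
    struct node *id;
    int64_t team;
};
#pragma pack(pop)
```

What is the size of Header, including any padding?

76

Config: state at 0 (size 4, align 4) → ends 4; pad 4 to align 8 for vy; vy at 8 (size 8, align 8) → ends 16; score at 16 (size 8, align 8) → ends 24; hp at 24 (size 1, align 1) → ends 25; pad 7 to align 8 for y; y at 32 (size 8, align 8) → ends 40; total 40 bytes, alignment 8
x at 0 (size 4, align 4) → ends 4
cooldown at 4 (size 8, align 4) → ends 12
ammo at 12 (size 2, align 2) → ends 14
pad 2 to align 4 for vx
vx at 16 (size 4, align 4) → ends 20
z at 20 (size 40, align 4) → ends 60
id at 60 (size 8, align 4) → ends 68
team at 68 (size 8, align 4) → ends 76
total 76 bytes, alignment 4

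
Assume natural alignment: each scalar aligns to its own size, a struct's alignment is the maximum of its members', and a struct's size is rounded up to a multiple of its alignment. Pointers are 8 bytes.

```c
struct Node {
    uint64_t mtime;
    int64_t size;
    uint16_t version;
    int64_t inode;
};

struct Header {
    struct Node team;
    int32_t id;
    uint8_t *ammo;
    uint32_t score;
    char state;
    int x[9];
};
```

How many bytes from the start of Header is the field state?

52

Node: @0: mtime [8B, align 8] → 8; @8: size [8B, align 8] → 16; @16: version [2B, align 2] → 18; +6 pad (align 8); @24: inode [8B, align 8] → 32; size 32, align 8
@0: team [32B, align 8] → 32
@32: id [4B, align 4] → 36
+4 pad (align 8)
@40: ammo [8B, align 8] → 48
@48: score [4B, align 4] → 52
@52: state [1B, align 1] → 53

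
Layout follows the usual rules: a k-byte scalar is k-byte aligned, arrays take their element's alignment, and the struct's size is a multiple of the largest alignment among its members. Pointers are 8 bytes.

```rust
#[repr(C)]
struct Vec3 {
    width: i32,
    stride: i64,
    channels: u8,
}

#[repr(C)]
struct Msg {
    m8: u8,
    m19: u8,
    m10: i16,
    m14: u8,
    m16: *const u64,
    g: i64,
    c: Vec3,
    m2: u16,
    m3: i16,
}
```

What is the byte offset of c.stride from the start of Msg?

32

Vec3: width at 0 (size 4, align 4) → ends 4; pad 4 to align 8 for stride; stride at 8 (size 8, align 8) → ends 16; channels at 16 (size 1, align 1) → ends 17; tail pad 7 to reach multiple of 8; total 24 bytes, alignment 8
m8 at 0 (size 1, align 1) → ends 1
m19 at 1 (size 1, align 1) → ends 2
m10 at 2 (size 2, align 2) → ends 4
m14 at 4 (size 1, align 1) → ends 5
pad 3 to align 8 for m16
m16 at 8 (size 8, align 8) → ends 16
g at 16 (size 8, align 8) → ends 24
c at 24 (size 24, align 8) → ends 48
within Vec3: stride at 8
24 + 8 = 32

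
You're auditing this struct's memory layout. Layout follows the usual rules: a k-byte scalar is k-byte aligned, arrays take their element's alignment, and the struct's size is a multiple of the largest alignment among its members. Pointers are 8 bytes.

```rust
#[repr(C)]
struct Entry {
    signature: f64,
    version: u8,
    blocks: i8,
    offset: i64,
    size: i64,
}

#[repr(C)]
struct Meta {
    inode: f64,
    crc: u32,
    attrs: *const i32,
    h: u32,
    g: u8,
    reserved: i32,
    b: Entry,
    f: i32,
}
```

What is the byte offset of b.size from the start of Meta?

Entry: signature at 0 (size 8, align 8) → ends 8; version at 8 (size 1, align 1) → ends 9; blocks at 9 (size 1, align 1) → ends 10; pad 6 to align 8 for offset; offset at 16 (size 8, align 8) → ends 24; size at 24 (size 8, align 8) → ends 32; total 32 bytes, alignment 8
inode at 0 (size 8, align 8) → ends 8
crc at 8 (size 4, align 4) → ends 12
pad 4 to align 8 for attrs
attrs at 16 (size 8, align 8) → ends 24
h at 24 (size 4, align 4) → ends 28
g at 28 (size 1, align 1) → ends 29
pad 3 to align 4 for reserved
reserved at 32 (size 4, align 4) → ends 36
pad 4 to align 8 for b
b at 40 (size 32, align 8) → ends 72
within Entry: size at 24
40 + 24 = 64

64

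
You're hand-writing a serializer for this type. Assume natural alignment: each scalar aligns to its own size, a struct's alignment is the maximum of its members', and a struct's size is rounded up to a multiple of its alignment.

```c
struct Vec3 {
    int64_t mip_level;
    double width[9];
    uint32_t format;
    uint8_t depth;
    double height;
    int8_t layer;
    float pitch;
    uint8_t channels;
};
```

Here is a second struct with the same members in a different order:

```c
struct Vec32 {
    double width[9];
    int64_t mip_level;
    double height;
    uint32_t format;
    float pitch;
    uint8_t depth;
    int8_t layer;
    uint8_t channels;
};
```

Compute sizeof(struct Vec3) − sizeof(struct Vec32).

@0: mip_level [8B, align 8] → 8
@8: width [72B, align 8] → 80
@80: format [4B, align 4] → 84
@84: depth [1B, align 1] → 85
+3 pad (align 8)
@88: height [8B, align 8] → 96
@96: layer [1B, align 1] → 97
+3 pad (align 4)
@100: pitch [4B, align 4] → 104
@104: channels [1B, align 1] → 105
+7 tail pad (align 8)
size 112, align 8
— Vec32 —
@0: width [72B, align 8] → 72
@72: mip_level [8B, align 8] → 80
@80: height [8B, align 8] → 88
@88: format [4B, align 4] → 92
@92: pitch [4B, align 4] → 96
@96: depth [1B, align 1] → 97
@97: layer [1B, align 1] → 98
@98: channels [1B, align 1] → 99
+5 tail pad (align 8)
size 104, align 8
112 − 104 = 8

8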